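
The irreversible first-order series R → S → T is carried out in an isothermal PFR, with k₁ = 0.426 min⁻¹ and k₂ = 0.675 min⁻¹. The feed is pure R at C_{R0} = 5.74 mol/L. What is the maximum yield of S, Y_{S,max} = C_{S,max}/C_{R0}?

Evaluating C_S at τ_opt = ln(k₂/k₁)/(k₂−k₁) gives C_{S,max}/C_{R0} = (k₁/k₂)^[k₂/(k₂−k₁)].
= (0.426/0.675)^(0.675/(0.675−0.426)) = (0.6311)^(2.711) = 0.2872.

0.287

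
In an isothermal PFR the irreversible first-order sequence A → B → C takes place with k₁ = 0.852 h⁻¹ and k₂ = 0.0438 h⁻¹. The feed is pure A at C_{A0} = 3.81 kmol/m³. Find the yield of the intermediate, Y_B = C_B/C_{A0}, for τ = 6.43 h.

Solving the coupled first-order balances gives C_B(τ) = [k₁/(k₂−k₁)]·C_{A0}·(e^(−k₁τ) − e^(−k₂τ)).
e^(−k₁τ) = e^(−0.852×6.43) = e^(−5.478) = 0.004176; e^(−k₂τ) = e^(−0.2816) = 0.7545.
C_B = 0.852×3.81/(0.0438−0.852) × (0.004176−0.7545) = (-4.016)×(-0.7504) = 3.014 kmol/m³.
Y_B = C_B/C_{A0} = 3.014/3.81 = 0.791.

0.791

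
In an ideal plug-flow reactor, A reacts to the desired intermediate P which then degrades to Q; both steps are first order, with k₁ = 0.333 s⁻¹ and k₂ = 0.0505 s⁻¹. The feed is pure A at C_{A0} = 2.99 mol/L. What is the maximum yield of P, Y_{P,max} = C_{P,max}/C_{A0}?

At the optimum, C_{P,max}/C_{A0} = (k₁/k₂)^[k₂/(k₂−k₁)].
= (0.333/0.0505)^(0.0505/(0.0505−0.333)) = (6.594)^(-0.1788) = 0.7138.

0.714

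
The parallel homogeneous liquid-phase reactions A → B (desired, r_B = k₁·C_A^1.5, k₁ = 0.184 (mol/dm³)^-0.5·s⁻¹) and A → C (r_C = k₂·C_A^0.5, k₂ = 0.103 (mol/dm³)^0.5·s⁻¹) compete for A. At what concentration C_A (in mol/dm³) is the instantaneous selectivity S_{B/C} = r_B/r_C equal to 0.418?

0.234 mol/dm³

S_{B/C} = (k₁/k₂)·C_A ⇒ C_A = S·k₂/k₁.
= 0.418×0.103/0.184 = 0.234 mol/dm³.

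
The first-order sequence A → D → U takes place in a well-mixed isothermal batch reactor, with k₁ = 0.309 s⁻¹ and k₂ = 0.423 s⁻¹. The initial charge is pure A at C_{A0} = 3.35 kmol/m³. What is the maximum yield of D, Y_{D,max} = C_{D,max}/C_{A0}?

0.312

For a first-order series the maximum intermediate yield is C_{D,max}/C_{A0} = (k₁/k₂)^[k₂/(k₂−k₁)].
= (0.309/0.423)^(0.423/(0.423−0.309)) = (0.7305)^(3.711) = 0.3119.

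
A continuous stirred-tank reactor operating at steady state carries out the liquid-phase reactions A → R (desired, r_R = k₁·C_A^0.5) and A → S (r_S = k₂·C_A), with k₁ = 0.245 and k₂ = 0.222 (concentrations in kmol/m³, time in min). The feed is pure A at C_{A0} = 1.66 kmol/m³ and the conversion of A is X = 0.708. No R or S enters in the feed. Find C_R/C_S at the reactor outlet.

1.59

Exit C_A = C_{A0}(1−X) = 1.66×0.292 = 0.4847 kmol/m³.
In a CSTR the entire volume is at exit conditions, so r_R = 0.245×0.4847^0.5 = 0.1706 and r_S = 0.222×0.4847 = 0.1076.
Overall selectivity = C_R/C_S = r_Rτ/(r_Sτ) = r_R/r_S = 1.59.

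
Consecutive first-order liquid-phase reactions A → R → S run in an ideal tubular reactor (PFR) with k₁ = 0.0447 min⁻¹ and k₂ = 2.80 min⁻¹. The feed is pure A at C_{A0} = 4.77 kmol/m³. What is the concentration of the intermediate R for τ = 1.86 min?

The intermediate concentration in a first-order A→B→C sequence is C_R = k₁C_{A0}(e^(−k₁τ) − e^(−k₂τ))/(k₂−k₁).
e^(−k₁τ) = e^(−0.0447×1.86) = e^(−0.08314) = 0.9202; e^(−k₂τ) = e^(−5.208) = 0.005473.
C_R = 0.0447×4.77/(2.80−0.0447) × (0.9202−0.005473) = 0.07739×0.9147 = 0.07079 kmol/m³.

0.0708 kmol/m³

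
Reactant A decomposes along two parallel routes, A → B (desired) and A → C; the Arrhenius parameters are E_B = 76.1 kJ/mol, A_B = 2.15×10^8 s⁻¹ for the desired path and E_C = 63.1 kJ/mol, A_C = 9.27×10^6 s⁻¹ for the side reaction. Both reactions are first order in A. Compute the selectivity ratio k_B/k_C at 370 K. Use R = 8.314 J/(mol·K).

0.339

Since both paths have the same order in A, the concentration cancels and S_{B/C} = k_B/k_C = (A_B/A_C)·exp[(E_C−E_B)/(RT)].
(E_C−E_B)/(RT) = (63.1−76.1)×10³/(8.314×370) = -13000/3076 = -4.226.
k_B/k_C = (2.15×10^8/9.27×10^6)·exp(-4.226) = 23.19 × 0.01461 = 0.339.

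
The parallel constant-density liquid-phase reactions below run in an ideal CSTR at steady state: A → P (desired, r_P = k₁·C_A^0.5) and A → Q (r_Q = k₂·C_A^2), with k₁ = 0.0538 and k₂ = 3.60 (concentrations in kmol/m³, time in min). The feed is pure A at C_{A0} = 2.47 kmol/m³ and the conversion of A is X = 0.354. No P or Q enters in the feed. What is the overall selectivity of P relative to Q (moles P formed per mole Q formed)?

Exit C_A = C_{A0}(1−X) = 2.47×0.646 = 1.596 kmol/m³.
In a CSTR the entire volume is at exit conditions, so r_P = 0.0538×1.596^0.5 = 0.06796 and r_Q = 3.60×1.596^2 = 9.166.
Overall selectivity = C_P/C_Q = r_Pτ/(r_Qτ) = r_P/r_Q = 0.00741.

0.00741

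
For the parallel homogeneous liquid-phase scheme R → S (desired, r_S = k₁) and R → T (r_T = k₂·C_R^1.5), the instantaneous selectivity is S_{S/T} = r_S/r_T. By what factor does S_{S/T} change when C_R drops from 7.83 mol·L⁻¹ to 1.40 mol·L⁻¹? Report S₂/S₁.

S_{S/T} = (k₁/k₂)·C_R^-1.5, so S₂/S₁ = (C_{R,2}/C_{R,1})^-1.5.
= (1.40/7.83)^(-1.5) = (0.1788)^(-1.5) = 13.2.
Selectivity toward S rises as C_R falls — low-concentration operation is favoured.

13.2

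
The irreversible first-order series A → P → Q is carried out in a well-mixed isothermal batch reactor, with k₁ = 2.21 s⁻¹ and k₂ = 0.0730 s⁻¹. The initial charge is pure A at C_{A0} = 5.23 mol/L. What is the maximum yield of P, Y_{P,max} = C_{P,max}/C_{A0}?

0.890

Evaluating C_P at t_opt = ln(k₂/k₁)/(k₂−k₁) gives C_{P,max}/C_{A0} = (k₁/k₂)^[k₂/(k₂−k₁)].
= (2.21/0.0730)^(0.0730/(0.0730−2.21)) = (30.27)^(-0.03416) = 0.8900.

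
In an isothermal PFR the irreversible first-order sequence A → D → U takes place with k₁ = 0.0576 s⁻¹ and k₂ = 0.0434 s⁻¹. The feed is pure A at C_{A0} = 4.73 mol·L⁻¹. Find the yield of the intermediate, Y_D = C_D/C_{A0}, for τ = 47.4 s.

0.254

The intermediate concentration in a first-order A→B→C sequence is C_D = k₁C_{A0}(e^(−k₁τ) − e^(−k₂τ))/(k₂−k₁).
e^(−k₁τ) = e^(−0.0576×47.4) = e^(−2.730) = 0.06520; e^(−k₂τ) = e^(−2.057) = 0.1278.
C_D = 0.0576×4.73/(0.0434−0.0576) × (0.06520−0.1278) = (-19.19)×(-0.06261) = 1.201 mol·L⁻¹.
Y_D = C_D/C_{A0} = 1.201/4.73 = 0.254.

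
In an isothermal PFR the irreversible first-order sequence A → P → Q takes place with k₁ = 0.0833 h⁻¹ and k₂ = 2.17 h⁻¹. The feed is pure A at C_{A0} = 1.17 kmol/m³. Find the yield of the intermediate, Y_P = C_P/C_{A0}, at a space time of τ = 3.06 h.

For first-order series with pure A initially, C_P(τ) = k₁C_{A0}/(k₂−k₁)·(e^(−k₁τ) − e^(−k₂τ)).
e^(−k₁τ) = e^(−0.0833×3.06) = e^(−0.2549) = 0.7750; e^(−k₂τ) = e^(−6.640) = 0.001307.
C_P = 0.0833×1.17/(2.17−0.0833) × (0.7750−0.001307) = 0.04671×0.7737 = 0.03614 kmol/m³.
Y_P = C_P/C_{A0} = 0.03614/1.17 = 0.0309.

0.0309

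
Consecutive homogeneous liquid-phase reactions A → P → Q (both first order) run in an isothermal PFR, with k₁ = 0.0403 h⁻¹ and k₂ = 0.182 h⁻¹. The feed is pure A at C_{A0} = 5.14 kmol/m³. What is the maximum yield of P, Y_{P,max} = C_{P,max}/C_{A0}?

Evaluating C_P at τ_opt = ln(k₂/k₁)/(k₂−k₁) gives C_{P,max}/C_{A0} = (k₁/k₂)^[k₂/(k₂−k₁)].
= (0.0403/0.182)^(0.182/(0.182−0.0403)) = (0.2214)^(1.284) = 0.1442.

0.144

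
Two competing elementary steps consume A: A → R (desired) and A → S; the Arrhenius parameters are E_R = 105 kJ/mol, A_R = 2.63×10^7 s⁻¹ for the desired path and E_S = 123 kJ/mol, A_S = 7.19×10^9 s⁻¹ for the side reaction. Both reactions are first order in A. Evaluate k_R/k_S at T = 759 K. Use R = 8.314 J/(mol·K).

With equal orders, S_{R/S} = k_R/k_S = (A_R/A_S)·exp[(E_S−E_R)/(RT)].
(E_S−E_R)/(RT) = (123−105)×10³/(8.314×759) = 18000/6310 = 2.852.
k_R/k_S = (2.63×10^7/7.19×10^9)·exp(2.852) = 0.003658 × 17.33 = 0.0634.
Since E_R < E_S, lowering the temperature improves selectivity toward R.

0.0634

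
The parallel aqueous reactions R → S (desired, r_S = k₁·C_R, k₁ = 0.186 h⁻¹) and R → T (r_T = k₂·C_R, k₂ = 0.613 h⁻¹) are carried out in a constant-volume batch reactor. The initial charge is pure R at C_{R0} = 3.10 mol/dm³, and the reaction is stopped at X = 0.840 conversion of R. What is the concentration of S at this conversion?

C_R = C_{R0}(1−X) = 0.4960 mol/dm³.
Both paths are first order in R, so the instantaneous fraction to S is constant: dC_S/d(−C_R) = k₁/(k₁+k₂) = 0.2328.
C_S = 0.2328·(C_{R0}−C_R) = 0.2328×2.604 = 0.606 mol/dm³.

0.606 mol/dm³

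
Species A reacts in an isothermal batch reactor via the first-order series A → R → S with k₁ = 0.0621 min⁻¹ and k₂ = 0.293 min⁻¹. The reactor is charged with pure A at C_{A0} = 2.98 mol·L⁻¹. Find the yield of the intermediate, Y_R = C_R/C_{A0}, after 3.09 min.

0.113

Solving the coupled first-order balances gives C_R(t) = [k₁/(k₂−k₁)]·C_{A0}·(e^(−k₁t) − e^(−k₂t)).
e^(−k₁t) = e^(−0.0621×3.09) = e^(−0.1919) = 0.8254; e^(−k₂t) = e^(−0.9054) = 0.4044.
C_R = 0.0621×2.98/(0.293−0.0621) × (0.8254−0.4044) = 0.8015×0.4210 = 0.3374 mol·L⁻¹.
Y_R = C_R/C_{A0} = 0.3374/2.98 = 0.113.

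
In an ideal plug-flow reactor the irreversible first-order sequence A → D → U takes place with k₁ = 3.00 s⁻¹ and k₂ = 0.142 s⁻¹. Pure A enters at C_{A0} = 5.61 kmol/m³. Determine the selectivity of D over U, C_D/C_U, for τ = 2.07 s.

Solving the coupled first-order balances gives C_D(τ) = [k₁/(k₂−k₁)]·C_{A0}·(e^(−k₁τ) − e^(−k₂τ)).
e^(−k₁τ) = e^(−3.00×2.07) = e^(−6.210) = 0.002009; e^(−k₂τ) = e^(−0.2939) = 0.7453.
C_D = 3.00×5.61/(0.142−3.00) × (0.002009−0.7453) = (-5.889)×(-0.7433) = 4.377 kmol/m³.
C_A = C_{A0}e^(−k₁τ) = 0.01127 kmol/m³, so C_U = C_{A0}−C_A−C_D = 1.222 kmol/m³; C_D/C_U = 3.58.

3.58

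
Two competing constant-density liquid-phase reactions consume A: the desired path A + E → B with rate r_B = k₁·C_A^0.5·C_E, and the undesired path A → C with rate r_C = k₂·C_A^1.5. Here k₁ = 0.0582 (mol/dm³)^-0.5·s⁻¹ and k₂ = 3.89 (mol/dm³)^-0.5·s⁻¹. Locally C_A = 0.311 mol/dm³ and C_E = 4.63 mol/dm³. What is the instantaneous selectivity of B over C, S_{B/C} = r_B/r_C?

0.223

S_{B/C} = r_B/r_C = (k₁·C_A^0.5·C_E)/(k₂·C_A^1.5) = (k₁/k₂)·C_A⁻¹·C_E.
= (0.0582×0.3110^0.5×4.630) / (3.89×0.3110^1.5) = 0.1503/0.6747 = 0.223.
The undesired path is higher order in A, so low C_A (CSTR or dilute feed) favours B.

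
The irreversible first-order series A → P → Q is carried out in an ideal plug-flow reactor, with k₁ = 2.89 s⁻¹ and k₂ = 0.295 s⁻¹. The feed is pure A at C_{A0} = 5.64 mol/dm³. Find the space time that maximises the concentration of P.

For first-order series the maximum of C_P occurs at τ_opt = ln(k₂/k₁)/(k₂−k₁).
= ln(0.295/2.89)/(0.295−2.89) = ln(0.1021)/-2.595 = -2.282/-2.595 = 0.879 s.

0.879 s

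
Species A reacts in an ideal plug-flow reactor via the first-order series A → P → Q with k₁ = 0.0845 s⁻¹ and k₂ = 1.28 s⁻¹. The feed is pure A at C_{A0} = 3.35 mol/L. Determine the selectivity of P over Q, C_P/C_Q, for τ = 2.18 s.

0.479

The intermediate concentration in a first-order A→B→C sequence is C_P = k₁C_{A0}(e^(−k₁τ) − e^(−k₂τ))/(k₂−k₁).
e^(−k₁τ) = e^(−0.0845×2.18) = e^(−0.1842) = 0.8318; e^(−k₂τ) = e^(−2.790) = 0.06140.
C_P = 0.0845×3.35/(1.28−0.0845) × (0.8318−0.06140) = 0.2368×0.7704 = 0.1824 mol/L.
C_A = C_{A0}e^(−k₁τ) = 2.786 mol/L, so C_Q = C_{A0}−C_A−C_P = 0.3812 mol/L; C_P/C_Q = 0.479.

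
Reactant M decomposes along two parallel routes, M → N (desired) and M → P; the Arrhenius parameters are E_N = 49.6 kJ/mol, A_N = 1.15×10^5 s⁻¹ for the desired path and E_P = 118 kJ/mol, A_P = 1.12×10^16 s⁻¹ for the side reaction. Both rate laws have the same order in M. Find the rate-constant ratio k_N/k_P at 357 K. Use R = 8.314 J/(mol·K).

With equal orders, S_{N/P} = k_N/k_P = (A_N/A_P)·exp[(E_P−E_N)/(RT)].
(E_P−E_N)/(RT) = (118−49.6)×10³/(8.314×357) = 68400/2968 = 23.05.
k_N/k_P = (1.15×10^5/1.12×10^16)·exp(23.05) = 1.027×10^-11 × 1.019×10^10 = 0.105.

0.105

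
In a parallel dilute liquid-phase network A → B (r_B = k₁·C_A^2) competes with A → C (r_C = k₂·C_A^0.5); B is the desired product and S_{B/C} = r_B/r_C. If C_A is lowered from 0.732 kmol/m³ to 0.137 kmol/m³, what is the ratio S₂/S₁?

S_{B/C} = (k₁/k₂)·C_A^1.5, so S₂/S₁ = (C_{A,2}/C_{A,1})^1.5.
= (0.137/0.732)^1.5 = (0.1872)^1.5 = 0.0810.
Selectivity toward B falls as C_A falls — high-concentration operation is favoured.

0.0810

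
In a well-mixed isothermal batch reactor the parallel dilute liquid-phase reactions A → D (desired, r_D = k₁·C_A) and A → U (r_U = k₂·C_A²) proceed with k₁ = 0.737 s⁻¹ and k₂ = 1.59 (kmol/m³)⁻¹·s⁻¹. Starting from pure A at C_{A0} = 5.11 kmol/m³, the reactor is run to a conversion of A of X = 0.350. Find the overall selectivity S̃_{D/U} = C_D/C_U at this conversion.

0.111

C_A = C_{A0}(1−X) = 3.322 kmol/m³.
Along a PFR/batch, dC_D/dC_A = −r_D/(r_D+r_U) = −k₁/(k₁+k₂·C_A).
Integrating from C_{A0} to C_A: C_D = (0.737/1.59)·ln[(0.737+1.59·5.11)/(0.737+1.59·3.32)] = 0.4635·ln(8.862/6.018) = 0.1794 kmol/m³.
C_U = (C_{A0}−C_A)−C_D = 1.609 kmol/m³; S̃_{D/U} = 0.1794/1.609 = 0.111.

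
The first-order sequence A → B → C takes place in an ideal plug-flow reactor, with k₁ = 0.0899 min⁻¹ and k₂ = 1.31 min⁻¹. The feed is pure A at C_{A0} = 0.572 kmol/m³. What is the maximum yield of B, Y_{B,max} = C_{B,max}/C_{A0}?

0.0563

Evaluating C_B at τ_opt = ln(k₂/k₁)/(k₂−k₁) gives C_{B,max}/C_{A0} = (k₁/k₂)^[k₂/(k₂−k₁)].
= (0.0899/1.31)^(1.31/(1.31−0.0899)) = (0.06863)^(1.074) = 0.05633.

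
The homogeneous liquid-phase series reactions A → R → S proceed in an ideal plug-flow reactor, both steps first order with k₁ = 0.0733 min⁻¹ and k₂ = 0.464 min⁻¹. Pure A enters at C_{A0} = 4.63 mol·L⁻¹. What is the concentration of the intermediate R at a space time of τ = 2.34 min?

Solving the coupled first-order balances gives C_R(τ) = [k₁/(k₂−k₁)]·C_{A0}·(e^(−k₁τ) − e^(−k₂τ)).
e^(−k₁τ) = e^(−0.0733×2.34) = e^(−0.1715) = 0.8424; e^(−k₂τ) = e^(−1.086) = 0.3376.
C_R = 0.0733×4.63/(0.464−0.0733) × (0.8424−0.3376) = 0.8686×0.5047 = 0.4384 mol·L⁻¹.

0.438 mol·L⁻¹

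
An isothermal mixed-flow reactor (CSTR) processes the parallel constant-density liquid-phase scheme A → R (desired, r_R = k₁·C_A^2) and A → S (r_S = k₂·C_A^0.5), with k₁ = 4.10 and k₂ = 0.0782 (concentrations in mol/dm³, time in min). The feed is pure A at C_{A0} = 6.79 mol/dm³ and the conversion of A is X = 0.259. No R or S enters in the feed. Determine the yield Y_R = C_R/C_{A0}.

Exit C_A = C_{A0}(1−X) = 6.79×0.741 = 5.031 mol/dm³.
A CSTR operates uniformly at the exit composition, giving r_R = 103.8 and r_S = 0.1754 (each k·C_A^n at C_A = 5.031).
Fraction of consumed A going to R: r_R/(r_R+r_S) = 0.9983.
C_R = 0.9983·C_{A0}·X = 0.9983×6.79×0.259 = 1.76 mol/dm³; Y_R = C_R/C_{A0} = 0.259.

0.259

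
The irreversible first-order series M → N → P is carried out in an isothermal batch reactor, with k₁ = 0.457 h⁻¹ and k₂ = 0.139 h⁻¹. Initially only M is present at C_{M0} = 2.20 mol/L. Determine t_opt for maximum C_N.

3.74 h

The intermediate peaks when r₁ = r₂, i.e. k₁e^(−k₁t) = k₂e^(−k₂t), giving t_opt = ln(k₂/k₁)/(k₂−k₁).
= ln(0.139/0.457)/(0.139−0.457) = ln(0.3042)/-0.3180 = -1.190/-0.3180 = 3.74 h.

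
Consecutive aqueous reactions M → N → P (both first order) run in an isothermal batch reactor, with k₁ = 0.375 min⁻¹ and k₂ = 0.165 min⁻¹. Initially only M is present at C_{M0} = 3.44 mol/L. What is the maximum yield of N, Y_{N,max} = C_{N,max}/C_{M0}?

0.525

For a first-order series the maximum intermediate yield is C_{N,max}/C_{M0} = (k₁/k₂)^[k₂/(k₂−k₁)].
= (0.375/0.165)^(0.165/(0.165−0.375)) = (2.273)^(-0.7857) = 0.5246.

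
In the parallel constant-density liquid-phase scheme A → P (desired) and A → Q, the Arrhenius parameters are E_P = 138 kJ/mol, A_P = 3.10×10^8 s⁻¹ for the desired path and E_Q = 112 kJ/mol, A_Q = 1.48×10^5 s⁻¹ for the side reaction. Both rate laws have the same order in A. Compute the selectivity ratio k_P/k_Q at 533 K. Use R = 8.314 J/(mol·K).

5.93

With equal orders, S_{P/Q} = k_P/k_Q = (A_P/A_Q)·exp[(E_Q−E_P)/(RT)].
(E_Q−E_P)/(RT) = (112−138)×10³/(8.314×533) = -26000/4431 = -5.867.
k_P/k_Q = (3.10×10^8/1.48×10^5)·exp(-5.867) = 2095 × 0.002831 = 5.93.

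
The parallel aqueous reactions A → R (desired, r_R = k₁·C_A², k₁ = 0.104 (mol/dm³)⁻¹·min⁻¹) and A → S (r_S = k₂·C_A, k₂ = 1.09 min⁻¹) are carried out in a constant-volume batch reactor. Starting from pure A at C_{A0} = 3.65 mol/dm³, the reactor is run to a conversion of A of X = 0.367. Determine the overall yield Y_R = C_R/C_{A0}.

C_A = C_{A0}(1−X) = 2.310 mol/dm³.
Along a PFR/batch, dC_S/dC_A = −r_S/(r_R+r_S) = −k₂/(k₂+k₁·C_A).
Integrating from C_{A0} to C_A: C_S = (1.09/0.104)·ln[(1.09+0.104·3.65)/(1.09+0.104·2.31)] = 10.48·ln(1.470/1.330) = 1.044 mol/dm³.
Then C_R = (C_{A0}−C_A) − C_S = 1.340 − 1.044 = 0.2957 mol/dm³.
Y_R = C_R/C_{A0} = 0.2957/3.65 = 0.0810.

0.0810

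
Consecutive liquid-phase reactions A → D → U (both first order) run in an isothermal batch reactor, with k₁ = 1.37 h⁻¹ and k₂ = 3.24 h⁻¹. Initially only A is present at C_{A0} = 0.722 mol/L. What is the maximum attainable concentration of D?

For a first-order series the maximum intermediate yield is C_{D,max}/C_{A0} = (k₁/k₂)^[k₂/(k₂−k₁)].
= (1.37/3.24)^(3.24/(3.24−1.37)) = (0.4228)^(1.733) = 0.2251.
C_{D,max} = 0.2251×0.722 = 0.162 mol/L.

0.162 mol/L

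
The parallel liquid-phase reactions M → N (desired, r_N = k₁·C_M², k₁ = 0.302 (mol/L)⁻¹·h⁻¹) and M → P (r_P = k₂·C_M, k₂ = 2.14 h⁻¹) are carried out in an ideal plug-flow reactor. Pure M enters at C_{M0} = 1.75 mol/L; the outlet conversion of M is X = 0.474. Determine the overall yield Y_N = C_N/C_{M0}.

C_M = C_{M0}(1−X) = 0.9205 mol/L.
Along a PFR/batch, dC_P/dC_M = −r_P/(r_N+r_P) = −k₂/(k₂+k₁·C_M).
Integrating from C_{M0} to C_M: C_P = (2.14/0.302)·ln[(2.14+0.302·1.75)/(2.14+0.302·0.921)] = 7.086·ln(2.668/2.418) = 0.6985 mol/L.
Then C_N = (C_{M0}−C_M) − C_P = 0.8295 − 0.6985 = 0.1310 mol/L.
Y_N = C_N/C_{M0} = 0.1310/1.75 = 0.0748.

0.0748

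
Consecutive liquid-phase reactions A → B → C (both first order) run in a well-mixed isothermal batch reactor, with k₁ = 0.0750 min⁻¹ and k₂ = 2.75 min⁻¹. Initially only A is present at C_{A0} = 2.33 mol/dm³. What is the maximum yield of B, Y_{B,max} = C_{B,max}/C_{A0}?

Evaluating C_B at t_opt = ln(k₂/k₁)/(k₂−k₁) gives C_{B,max}/C_{A0} = (k₁/k₂)^[k₂/(k₂−k₁)].
= (0.0750/2.75)^(2.75/(2.75−0.0750)) = (0.02727)^(1.028) = 0.02465.

0.0247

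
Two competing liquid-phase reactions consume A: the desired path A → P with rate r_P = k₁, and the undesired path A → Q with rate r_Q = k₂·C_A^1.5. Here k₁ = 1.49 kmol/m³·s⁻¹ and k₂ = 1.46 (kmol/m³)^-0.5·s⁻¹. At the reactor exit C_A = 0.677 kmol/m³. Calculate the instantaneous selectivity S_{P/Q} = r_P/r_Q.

1.83

S_{P/Q} = r_P/r_Q = (k₁)/(k₂·C_A^1.5) = (k₁/k₂)·C_A^-1.5.
= (1.49) / (1.46×0.6770^1.5) = 1.490/0.8133 = 1.83.
The undesired path is higher order in A, so low C_A (CSTR or dilute feed) favours P.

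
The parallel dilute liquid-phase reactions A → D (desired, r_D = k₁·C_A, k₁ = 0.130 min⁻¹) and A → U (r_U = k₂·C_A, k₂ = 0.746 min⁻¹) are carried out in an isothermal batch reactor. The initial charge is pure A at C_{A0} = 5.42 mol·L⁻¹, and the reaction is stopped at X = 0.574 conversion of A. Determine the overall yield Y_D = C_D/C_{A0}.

0.0852

C_A = C_{A0}(1−X) = 2.309 mol·L⁻¹.
Both paths are first order in A, so the instantaneous fraction to D is constant: dC_D/d(−C_A) = k₁/(k₁+k₂) = 0.1484.
C_D = 0.1484·(C_{A0}−C_A) = 0.1484×3.111 = 0.462 mol·L⁻¹.
Y_D = C_D/C_{A0} = 0.4617/5.42 = 0.0852.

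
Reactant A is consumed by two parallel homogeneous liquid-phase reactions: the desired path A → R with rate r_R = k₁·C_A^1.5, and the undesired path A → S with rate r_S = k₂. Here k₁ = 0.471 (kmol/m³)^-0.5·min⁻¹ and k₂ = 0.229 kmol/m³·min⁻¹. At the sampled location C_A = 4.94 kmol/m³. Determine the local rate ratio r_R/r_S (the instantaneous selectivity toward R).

22.6

S_{R/S} = r_R/r_S = (k₁·C_A^1.5)/(k₂) = (k₁/k₂)·C_A^1.5.
= (0.471×4.940^1.5) / (0.229) = 5.171/0.2290 = 22.6.
Since the desired path is higher order in A, keeping C_A high (PFR or concentrated feed) favours R.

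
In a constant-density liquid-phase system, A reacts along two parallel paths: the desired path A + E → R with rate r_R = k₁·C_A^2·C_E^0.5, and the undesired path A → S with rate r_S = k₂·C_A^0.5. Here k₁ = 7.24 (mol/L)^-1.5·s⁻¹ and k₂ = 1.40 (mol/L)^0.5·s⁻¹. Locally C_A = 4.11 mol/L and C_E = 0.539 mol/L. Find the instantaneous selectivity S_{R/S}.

31.6

S_{R/S} = r_R/r_S = (k₁·C_A^2·C_E^0.5)/(k₂·C_A^0.5) = (k₁/k₂)·C_A^1.5·C_E^0.5.
= (7.24×4.110^2×0.5390^0.5) / (1.40×4.110^0.5) = 89.79/2.838 = 31.6.
Since the desired path is higher order in A, keeping C_A high (PFR or concentrated feed) favours R.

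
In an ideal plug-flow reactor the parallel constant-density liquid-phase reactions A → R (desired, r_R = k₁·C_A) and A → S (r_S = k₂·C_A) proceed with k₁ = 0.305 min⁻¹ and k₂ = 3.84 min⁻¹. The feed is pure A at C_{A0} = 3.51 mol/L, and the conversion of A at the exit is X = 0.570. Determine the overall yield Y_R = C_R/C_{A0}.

C_A = C_{A0}(1−X) = 1.509 mol/L.
Both paths are first order in A, so the instantaneous fraction to R is constant: dC_R/d(−C_A) = k₁/(k₁+k₂) = 0.07358.
C_R = 0.07358·(C_{A0}−C_A) = 0.07358×2.001 = 0.147 mol/L.
Y_R = C_R/C_{A0} = 0.1472/3.51 = 0.0419.

0.0419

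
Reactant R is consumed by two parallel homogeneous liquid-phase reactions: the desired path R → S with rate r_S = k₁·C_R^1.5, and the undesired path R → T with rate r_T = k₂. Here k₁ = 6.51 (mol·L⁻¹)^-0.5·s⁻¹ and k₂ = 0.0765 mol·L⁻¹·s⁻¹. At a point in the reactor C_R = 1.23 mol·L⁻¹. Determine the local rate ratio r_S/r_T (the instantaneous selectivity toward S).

S_{S/T} = r_S/r_T = (k₁·C_R^1.5)/(k₂) = (k₁/k₂)·C_R^1.5.
= (6.51×1.230^1.5) / (0.0765) = 8.881/0.07650 = 116.

116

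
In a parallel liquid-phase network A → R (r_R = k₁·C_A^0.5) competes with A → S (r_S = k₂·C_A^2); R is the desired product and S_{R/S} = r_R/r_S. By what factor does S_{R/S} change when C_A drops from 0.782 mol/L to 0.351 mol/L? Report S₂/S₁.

S_{R/S} = (k₁/k₂)·C_A^-1.5, so S₂/S₁ = (C_{A,2}/C_{A,1})^-1.5.
= (0.351/0.782)^(-1.5) = (0.4488)^(-1.5) = 3.33.
Selectivity toward R rises as C_A falls — low-concentration operation is favoured.

3.33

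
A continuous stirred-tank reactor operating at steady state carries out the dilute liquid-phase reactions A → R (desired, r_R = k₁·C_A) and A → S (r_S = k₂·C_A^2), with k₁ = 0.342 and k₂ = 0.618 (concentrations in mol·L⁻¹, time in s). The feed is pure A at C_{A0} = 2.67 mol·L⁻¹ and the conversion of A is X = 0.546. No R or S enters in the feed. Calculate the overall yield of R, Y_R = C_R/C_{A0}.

Exit C_A = C_{A0}(1−X) = 2.67×0.454 = 1.212 mol·L⁻¹.
Rates in a CSTR are evaluated at the outlet concentration: r_R = 0.342×1.212 = 0.4146, r_S = 0.618×1.212^2 = 0.9081.
Fraction of consumed A going to R: r_R/(r_R+r_S) = 0.3134.
C_R = 0.3134·C_{A0}·X = 0.3134×2.67×0.546 = 0.457 mol·L⁻¹; Y_R = C_R/C_{A0} = 0.171.

0.171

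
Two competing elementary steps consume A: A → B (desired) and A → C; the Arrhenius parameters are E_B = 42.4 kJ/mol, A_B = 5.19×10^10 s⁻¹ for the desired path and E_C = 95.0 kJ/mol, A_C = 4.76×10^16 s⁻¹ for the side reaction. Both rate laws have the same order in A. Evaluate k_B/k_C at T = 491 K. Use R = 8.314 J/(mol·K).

With equal orders, S_{B/C} = k_B/k_C = (A_B/A_C)·exp[(E_C−E_B)/(RT)].
(E_C−E_B)/(RT) = (95.0−42.4)×10³/(8.314×491) = 52600/4082 = 12.89.
k_B/k_C = (5.19×10^10/4.76×10^16)·exp(12.89) = 1.090×10^-6 × 3.945×10^5 = 0.430.

0.430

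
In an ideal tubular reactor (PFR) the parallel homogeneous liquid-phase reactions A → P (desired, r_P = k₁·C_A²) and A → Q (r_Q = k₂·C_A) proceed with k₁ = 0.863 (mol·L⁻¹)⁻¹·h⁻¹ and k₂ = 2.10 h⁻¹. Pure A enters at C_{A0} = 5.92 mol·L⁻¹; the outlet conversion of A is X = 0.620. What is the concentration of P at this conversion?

C_A = C_{A0}(1−X) = 2.250 mol·L⁻¹.
Along a PFR/batch, dC_Q/dC_A = −r_Q/(r_P+r_Q) = −k₂/(k₂+k₁·C_A).
Integrating from C_{A0} to C_A: C_Q = (2.10/0.863)·ln[(2.10+0.863·5.92)/(2.10+0.863·2.25)] = 2.433·ln(7.209/4.041) = 1.408 mol·L⁻¹.
Then C_P = (C_{A0}−C_A) − C_Q = 3.670 − 1.408 = 2.262 mol·L⁻¹.

2.26 mol·L⁻¹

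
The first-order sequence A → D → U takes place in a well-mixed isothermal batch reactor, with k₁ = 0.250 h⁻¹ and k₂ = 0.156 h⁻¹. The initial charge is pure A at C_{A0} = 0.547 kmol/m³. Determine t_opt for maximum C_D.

For first-order series the maximum of C_D occurs at t_opt = ln(k₂/k₁)/(k₂−k₁).
= ln(0.156/0.250)/(0.156−0.250) = ln(0.6240)/-0.09400 = -0.4716/-0.09400 = 5.02 h.

5.02 h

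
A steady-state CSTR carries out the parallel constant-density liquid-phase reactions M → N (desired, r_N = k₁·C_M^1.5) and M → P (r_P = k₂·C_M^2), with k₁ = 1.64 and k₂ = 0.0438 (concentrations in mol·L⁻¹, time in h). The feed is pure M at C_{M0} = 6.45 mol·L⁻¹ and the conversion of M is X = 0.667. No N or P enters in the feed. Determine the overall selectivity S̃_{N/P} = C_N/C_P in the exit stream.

Exit C_M = C_{M0}(1−X) = 6.45×0.333 = 2.148 mol·L⁻¹.
Rates in a CSTR are evaluated at the outlet concentration: r_N = 1.64×2.148^1.5 = 5.162, r_P = 0.0438×2.148^2 = 0.2021.
Overall selectivity = C_N/C_P = r_Nτ/(r_Pτ) = r_N/r_P = 25.5.

25.5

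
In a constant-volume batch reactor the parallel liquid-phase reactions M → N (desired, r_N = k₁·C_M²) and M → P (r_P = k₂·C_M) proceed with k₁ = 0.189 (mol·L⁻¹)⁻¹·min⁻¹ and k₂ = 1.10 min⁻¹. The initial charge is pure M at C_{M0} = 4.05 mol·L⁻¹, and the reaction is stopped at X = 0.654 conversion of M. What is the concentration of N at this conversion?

0.830 mol·L⁻¹

C_M = C_{M0}(1−X) = 1.401 mol·L⁻¹.
Along a PFR/batch, dC_P/dC_M = −r_P/(r_N+r_P) = −k₂/(k₂+k₁·C_M).
Integrating from C_{M0} to C_M: C_P = (1.10/0.189)·ln[(1.10+0.189·4.05)/(1.10+0.189·1.40)] = 5.820·ln(1.865/1.365) = 1.819 mol·L⁻¹.
Then C_N = (C_{M0}−C_M) − C_P = 2.649 − 1.819 = 0.8301 mol·L⁻¹.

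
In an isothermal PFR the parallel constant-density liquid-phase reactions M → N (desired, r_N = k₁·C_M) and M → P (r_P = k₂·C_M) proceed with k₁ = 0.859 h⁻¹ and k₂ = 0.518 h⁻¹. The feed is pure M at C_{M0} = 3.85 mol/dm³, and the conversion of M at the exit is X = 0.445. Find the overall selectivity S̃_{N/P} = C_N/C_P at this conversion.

C_M = C_{M0}(1−X) = 2.137 mol/dm³.
Both paths are first order in M, so the instantaneous fraction to N is constant: dC_N/d(−C_M) = k₁/(k₁+k₂) = 0.6238.
C_N = 0.6238·(C_{M0}−C_M) = 0.6238×1.713 = 1.07 mol/dm³.
C_P = (C_{M0}−C_M)−C_N = 0.6445 mol/dm³; S̃_{N/P} = 1.069/0.6445 = 1.66.

1.66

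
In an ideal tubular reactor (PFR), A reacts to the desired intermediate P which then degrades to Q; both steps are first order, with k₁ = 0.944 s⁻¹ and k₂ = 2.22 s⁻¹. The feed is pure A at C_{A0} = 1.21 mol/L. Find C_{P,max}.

0.273 mol/L

Evaluating C_P at τ_opt = ln(k₂/k₁)/(k₂−k₁) gives C_{P,max}/C_{A0} = (k₁/k₂)^[k₂/(k₂−k₁)].
= (0.944/2.22)^(2.22/(2.22−0.944)) = (0.4252)^(1.740) = 0.2259.
C_{P,max} = 0.2259×1.21 = 0.273 mol/L.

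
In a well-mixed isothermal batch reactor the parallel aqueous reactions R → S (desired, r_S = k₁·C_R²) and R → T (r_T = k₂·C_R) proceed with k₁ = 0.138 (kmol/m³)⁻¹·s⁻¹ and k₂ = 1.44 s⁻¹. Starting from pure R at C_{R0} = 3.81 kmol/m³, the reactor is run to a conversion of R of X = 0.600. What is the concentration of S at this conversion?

0.461 kmol/m³

C_R = C_{R0}(1−X) = 1.524 kmol/m³.
Along a PFR/batch, dC_T/dC_R = −r_T/(r_S+r_T) = −k₂/(k₂+k₁·C_R).
Integrating from C_{R0} to C_R: C_T = (1.44/0.138)·ln[(1.44+0.138·3.81)/(1.44+0.138·1.52)] = 10.43·ln(1.966/1.650) = 1.825 kmol/m³.
Then C_S = (C_{R0}−C_R) − C_T = 2.286 − 1.825 = 0.4607 kmol/m³.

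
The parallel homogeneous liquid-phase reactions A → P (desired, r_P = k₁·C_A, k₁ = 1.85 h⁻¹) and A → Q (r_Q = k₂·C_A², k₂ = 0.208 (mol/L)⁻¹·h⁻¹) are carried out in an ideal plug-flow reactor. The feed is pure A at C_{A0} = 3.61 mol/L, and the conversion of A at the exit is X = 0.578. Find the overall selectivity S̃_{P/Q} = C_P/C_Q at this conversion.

3.51

C_A = C_{A0}(1−X) = 1.523 mol/L.
Along a PFR/batch, dC_P/dC_A = −r_P/(r_P+r_Q) = −k₁/(k₁+k₂·C_A).
Integrating from C_{A0} to C_A: C_P = (1.85/0.208)·ln[(1.85+0.208·3.61)/(1.85+0.208·1.52)] = 8.894·ln(2.601/2.167) = 1.624 mol/L.
C_Q = (C_{A0}−C_A)−C_P = 0.4628 mol/L; S̃_{P/Q} = 1.624/0.4628 = 3.51.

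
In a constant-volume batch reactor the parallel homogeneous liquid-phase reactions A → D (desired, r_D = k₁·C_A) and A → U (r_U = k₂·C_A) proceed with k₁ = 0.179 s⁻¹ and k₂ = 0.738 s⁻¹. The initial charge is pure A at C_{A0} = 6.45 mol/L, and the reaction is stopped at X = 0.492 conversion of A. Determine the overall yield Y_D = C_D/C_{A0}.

C_A = C_{A0}(1−X) = 3.277 mol/L.
Both paths are first order in A, so the instantaneous fraction to D is constant: dC_D/d(−C_A) = k₁/(k₁+k₂) = 0.1952.
C_D = 0.1952·(C_{A0}−C_A) = 0.1952×3.173 = 0.619 mol/L.
Y_D = C_D/C_{A0} = 0.6195/6.45 = 0.0960.

0.0960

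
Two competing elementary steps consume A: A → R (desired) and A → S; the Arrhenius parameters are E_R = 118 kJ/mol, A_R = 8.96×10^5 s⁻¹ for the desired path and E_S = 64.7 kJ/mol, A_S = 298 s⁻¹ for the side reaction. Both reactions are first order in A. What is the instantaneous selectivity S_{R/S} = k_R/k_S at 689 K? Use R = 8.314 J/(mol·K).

0.274

k_R/k_S = (A_R/A_S)·exp[−(E_R−E_S)/(RT)] = (A_R/A_S)·exp[(E_S−E_R)/(RT)].
(E_S−E_R)/(RT) = (64.7−118)×10³/(8.314×689) = -53300/5728 = -9.305.
k_R/k_S = (8.96×10^5/298)·exp(-9.305) = 3007 × 9.100×10^-5 = 0.274.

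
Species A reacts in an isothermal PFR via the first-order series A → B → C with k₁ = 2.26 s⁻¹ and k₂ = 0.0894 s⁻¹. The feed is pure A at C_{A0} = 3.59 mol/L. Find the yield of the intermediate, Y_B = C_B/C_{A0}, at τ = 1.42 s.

The intermediate concentration in a first-order A→B→C sequence is C_B = k₁C_{A0}(e^(−k₁τ) − e^(−k₂τ))/(k₂−k₁).
e^(−k₁τ) = e^(−2.26×1.42) = e^(−3.209) = 0.04039; e^(−k₂τ) = e^(−0.1269) = 0.8808.
C_B = 2.26×3.59/(0.0894−2.26) × (0.04039−0.8808) = (-3.738)×(-0.8404) = 3.141 mol/L.
Y_B = C_B/C_{A0} = 3.141/3.59 = 0.875.

0.875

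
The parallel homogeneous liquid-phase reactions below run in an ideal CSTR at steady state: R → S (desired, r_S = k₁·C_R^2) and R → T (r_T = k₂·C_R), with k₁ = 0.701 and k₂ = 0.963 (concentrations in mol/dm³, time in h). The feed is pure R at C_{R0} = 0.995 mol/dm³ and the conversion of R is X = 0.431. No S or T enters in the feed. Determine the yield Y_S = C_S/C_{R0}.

0.126

Exit C_R = C_{R0}(1−X) = 0.995×0.569 = 0.5662 mol/dm³.
In a CSTR the entire volume is at exit conditions, so r_S = 0.701×0.5662^2 = 0.2247 and r_T = 0.963×0.5662 = 0.5452.
Fraction of consumed R going to S: r_S/(r_S+r_T) = 0.2918.
C_S = 0.2918·C_{R0}·X = 0.2918×0.995×0.431 = 0.125 mol/dm³; Y_S = C_S/C_{R0} = 0.126.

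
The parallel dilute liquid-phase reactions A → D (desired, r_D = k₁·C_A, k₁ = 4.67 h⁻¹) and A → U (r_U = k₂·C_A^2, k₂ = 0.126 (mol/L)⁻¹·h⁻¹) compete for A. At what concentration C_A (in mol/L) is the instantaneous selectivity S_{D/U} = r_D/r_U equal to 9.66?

S_{D/U} = (k₁/k₂)·C_A⁻¹ ⇒ C_A = (S·k₂/k₁)^(-1).
= (9.66×0.126/4.67)^(-1) = (0.2606)^(-1) = 3.84 mol/L.

3.84 mol/L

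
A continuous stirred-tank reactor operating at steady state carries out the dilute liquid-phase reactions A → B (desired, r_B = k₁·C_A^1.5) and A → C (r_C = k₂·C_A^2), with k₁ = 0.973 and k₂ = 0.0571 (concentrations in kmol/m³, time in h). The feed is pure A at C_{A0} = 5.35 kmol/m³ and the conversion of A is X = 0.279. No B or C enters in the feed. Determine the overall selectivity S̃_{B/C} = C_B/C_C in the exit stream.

8.68

Exit C_A = C_{A0}(1−X) = 5.35×0.721 = 3.857 kmol/m³.
In a CSTR the entire volume is at exit conditions, so r_B = 0.973×3.857^1.5 = 7.371 and r_C = 0.0571×3.857^2 = 0.8496.
Overall selectivity = C_B/C_C = r_Bτ/(r_Cτ) = r_B/r_C = 8.68.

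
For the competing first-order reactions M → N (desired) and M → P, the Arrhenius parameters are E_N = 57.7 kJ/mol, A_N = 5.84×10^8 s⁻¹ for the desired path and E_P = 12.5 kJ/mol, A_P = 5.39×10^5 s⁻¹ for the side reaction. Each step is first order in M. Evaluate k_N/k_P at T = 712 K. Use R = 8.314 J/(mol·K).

k_N/k_P = (A_N/A_P)·exp[−(E_N−E_P)/(RT)] = (A_N/A_P)·exp[(E_P−E_N)/(RT)].
(E_P−E_N)/(RT) = (12.5−57.7)×10³/(8.314×712) = -45200/5920 = -7.636.
k_N/k_P = (5.84×10^8/5.39×10^5)·exp(-7.636) = 1083 × 4.829×10^-4 = 0.523.

0.523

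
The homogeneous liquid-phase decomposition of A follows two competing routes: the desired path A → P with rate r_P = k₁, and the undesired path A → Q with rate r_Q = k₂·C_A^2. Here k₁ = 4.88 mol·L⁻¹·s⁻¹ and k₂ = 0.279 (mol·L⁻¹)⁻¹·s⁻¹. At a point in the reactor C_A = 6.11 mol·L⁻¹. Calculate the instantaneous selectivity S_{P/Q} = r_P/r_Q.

0.469

S_{P/Q} = r_P/r_Q = (k₁)/(k₂·C_A^2) = (k₁/k₂)·C_A^-2.
= (4.88) / (0.279×6.110^2) = 4.880/10.42 = 0.469.
The undesired path is higher order in A, so low C_A (CSTR or dilute feed) favours P.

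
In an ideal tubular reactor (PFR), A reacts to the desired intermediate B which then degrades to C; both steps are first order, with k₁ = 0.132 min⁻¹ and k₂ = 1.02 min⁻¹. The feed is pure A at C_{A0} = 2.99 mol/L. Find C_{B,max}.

Evaluating C_B at τ_opt = ln(k₂/k₁)/(k₂−k₁) gives C_{B,max}/C_{A0} = (k₁/k₂)^[k₂/(k₂−k₁)].
= (0.132/1.02)^(1.02/(1.02−0.132)) = (0.1294)^(1.149) = 0.09549.
C_{B,max} = 0.09549×2.99 = 0.286 mol/L.

0.286 mol/L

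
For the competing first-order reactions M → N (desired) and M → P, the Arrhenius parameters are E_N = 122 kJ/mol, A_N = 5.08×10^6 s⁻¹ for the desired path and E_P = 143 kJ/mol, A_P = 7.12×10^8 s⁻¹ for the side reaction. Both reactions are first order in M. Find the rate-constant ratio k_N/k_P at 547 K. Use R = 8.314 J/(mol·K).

Since both paths have the same order in M, the concentration cancels and S_{N/P} = k_N/k_P = (A_N/A_P)·exp[(E_P−E_N)/(RT)].
(E_P−E_N)/(RT) = (143−122)×10³/(8.314×547) = 21000/4548 = 4.618.
k_N/k_P = (5.08×10^6/7.12×10^8)·exp(4.618) = 0.007135 × 101.3 = 0.722.

0.722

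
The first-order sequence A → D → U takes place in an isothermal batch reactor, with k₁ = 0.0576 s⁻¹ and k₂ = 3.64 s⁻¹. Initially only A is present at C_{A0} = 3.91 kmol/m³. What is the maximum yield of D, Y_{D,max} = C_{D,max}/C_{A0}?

0.0148

For a first-order series the maximum intermediate yield is C_{D,max}/C_{A0} = (k₁/k₂)^[k₂/(k₂−k₁)].
= (0.0576/3.64)^(3.64/(3.64−0.0576)) = (0.01582)^(1.016) = 0.01480.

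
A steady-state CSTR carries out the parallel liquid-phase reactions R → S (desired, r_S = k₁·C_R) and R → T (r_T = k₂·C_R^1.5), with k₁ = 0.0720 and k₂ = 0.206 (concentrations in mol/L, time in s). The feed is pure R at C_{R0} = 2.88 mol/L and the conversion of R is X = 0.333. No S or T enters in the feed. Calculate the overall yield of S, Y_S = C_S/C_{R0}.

Exit C_R = C_{R0}(1−X) = 2.88×0.667 = 1.921 mol/L.
A CSTR operates uniformly at the exit composition, giving r_S = 0.1383 and r_T = 0.5485 (each k·C_R^n at C_R = 1.921).
Fraction of consumed R going to S: r_S/(r_S+r_T) = 0.2014.
C_S = 0.2014·C_{R0}·X = 0.2014×2.88×0.333 = 0.193 mol/L; Y_S = C_S/C_{R0} = 0.0671.

0.0671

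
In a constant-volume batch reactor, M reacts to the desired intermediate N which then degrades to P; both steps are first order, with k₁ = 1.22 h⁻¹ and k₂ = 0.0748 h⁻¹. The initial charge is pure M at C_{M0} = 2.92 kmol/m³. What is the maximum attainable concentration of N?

For a first-order series the maximum intermediate yield is C_{N,max}/C_{M0} = (k₁/k₂)^[k₂/(k₂−k₁)].
= (1.22/0.0748)^(0.0748/(0.0748−1.22)) = (16.31)^(-0.06532) = 0.8333.
C_{N,max} = 0.8333×2.92 = 2.43 kmol/m³.

2.43 kmol/m³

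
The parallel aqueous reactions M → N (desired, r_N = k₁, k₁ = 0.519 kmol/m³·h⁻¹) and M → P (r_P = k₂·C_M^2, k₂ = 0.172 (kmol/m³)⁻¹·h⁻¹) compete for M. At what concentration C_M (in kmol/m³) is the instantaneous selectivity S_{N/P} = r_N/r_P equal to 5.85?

0.718 kmol/m³

S_{N/P} = (k₁/k₂)·C_M^-2 ⇒ C_M = (S·k₂/k₁)^(-0.5).
= (5.85×0.172/0.519)^(-0.5) = (1.939)^(-0.5) = 0.718 kmol/m³.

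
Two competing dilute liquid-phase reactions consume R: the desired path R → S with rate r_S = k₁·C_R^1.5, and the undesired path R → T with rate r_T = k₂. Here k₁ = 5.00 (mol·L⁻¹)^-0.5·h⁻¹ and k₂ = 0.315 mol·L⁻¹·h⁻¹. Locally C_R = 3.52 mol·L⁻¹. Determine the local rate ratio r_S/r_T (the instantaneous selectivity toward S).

S_{S/T} = r_S/r_T = (k₁·C_R^1.5)/(k₂) = (k₁/k₂)·C_R^1.5.
= (5.00×3.520^1.5) / (0.315) = 33.02/0.3150 = 105.
Since the desired path is higher order in R, keeping C_R high (PFR or concentrated feed) favours S.

105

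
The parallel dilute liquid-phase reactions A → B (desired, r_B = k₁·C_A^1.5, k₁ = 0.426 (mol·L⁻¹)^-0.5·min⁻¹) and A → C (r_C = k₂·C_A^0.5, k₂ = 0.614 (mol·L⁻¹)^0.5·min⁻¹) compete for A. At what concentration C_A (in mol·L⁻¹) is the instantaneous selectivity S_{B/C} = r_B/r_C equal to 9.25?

13.3 mol·L⁻¹

S_{B/C} = (k₁/k₂)·C_A ⇒ C_A = S·k₂/k₁.
= 9.25×0.614/0.426 = 13.3 mol·L⁻¹.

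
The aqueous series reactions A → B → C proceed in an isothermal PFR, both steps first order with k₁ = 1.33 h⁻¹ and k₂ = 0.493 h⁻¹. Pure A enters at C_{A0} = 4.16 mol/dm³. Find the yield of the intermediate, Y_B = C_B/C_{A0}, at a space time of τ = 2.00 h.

0.482

For first-order series with pure A initially, C_B(τ) = k₁C_{A0}/(k₂−k₁)·(e^(−k₁τ) − e^(−k₂τ)).
e^(−k₁τ) = e^(−1.33×2.00) = e^(−2.660) = 0.06995; e^(−k₂τ) = e^(−0.9860) = 0.3731.
C_B = 1.33×4.16/(0.493−1.33) × (0.06995−0.3731) = (-6.610)×(-0.3031) = 2.004 mol/dm³.
Y_B = C_B/C_{A0} = 2.004/4.16 = 0.482.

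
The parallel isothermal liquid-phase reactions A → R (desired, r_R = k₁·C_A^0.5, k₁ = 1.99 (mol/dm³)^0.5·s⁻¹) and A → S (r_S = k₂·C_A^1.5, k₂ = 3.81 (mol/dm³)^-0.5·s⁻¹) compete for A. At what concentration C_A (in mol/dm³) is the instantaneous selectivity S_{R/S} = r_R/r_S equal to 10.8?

S_{R/S} = (k₁/k₂)·C_A⁻¹ ⇒ C_A = (S·k₂/k₁)^(-1).
= (10.8×3.81/1.99)^(-1) = (20.68)^(-1) = 0.0484 mol/dm³.

0.0484 mol/dm³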